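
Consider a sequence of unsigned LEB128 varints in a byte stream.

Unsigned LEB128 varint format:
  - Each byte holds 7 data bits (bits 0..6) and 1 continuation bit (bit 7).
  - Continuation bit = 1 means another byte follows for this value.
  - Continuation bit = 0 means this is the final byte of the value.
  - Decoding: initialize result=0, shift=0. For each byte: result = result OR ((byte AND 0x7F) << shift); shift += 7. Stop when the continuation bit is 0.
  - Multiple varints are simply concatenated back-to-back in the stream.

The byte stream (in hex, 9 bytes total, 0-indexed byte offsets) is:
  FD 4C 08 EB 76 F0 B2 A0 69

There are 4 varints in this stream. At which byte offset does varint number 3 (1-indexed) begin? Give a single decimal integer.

Answer: 3

Derivation:
  byte[0]=0xFD cont=1 payload=0x7D=125: acc |= 125<<0 -> acc=125 shift=7
  byte[1]=0x4C cont=0 payload=0x4C=76: acc |= 76<<7 -> acc=9853 shift=14 [end]
Varint 1: bytes[0:2] = FD 4C -> value 9853 (2 byte(s))
  byte[2]=0x08 cont=0 payload=0x08=8: acc |= 8<<0 -> acc=8 shift=7 [end]
Varint 2: bytes[2:3] = 08 -> value 8 (1 byte(s))
  byte[3]=0xEB cont=1 payload=0x6B=107: acc |= 107<<0 -> acc=107 shift=7
  byte[4]=0x76 cont=0 payload=0x76=118: acc |= 118<<7 -> acc=15211 shift=14 [end]
Varint 3: bytes[3:5] = EB 76 -> value 15211 (2 byte(s))
  byte[5]=0xF0 cont=1 payload=0x70=112: acc |= 112<<0 -> acc=112 shift=7
  byte[6]=0xB2 cont=1 payload=0x32=50: acc |= 50<<7 -> acc=6512 shift=14
  byte[7]=0xA0 cont=1 payload=0x20=32: acc |= 32<<14 -> acc=530800 shift=21
  byte[8]=0x69 cont=0 payload=0x69=105: acc |= 105<<21 -> acc=220731760 shift=28 [end]
Varint 4: bytes[5:9] = F0 B2 A0 69 -> value 220731760 (4 byte(s))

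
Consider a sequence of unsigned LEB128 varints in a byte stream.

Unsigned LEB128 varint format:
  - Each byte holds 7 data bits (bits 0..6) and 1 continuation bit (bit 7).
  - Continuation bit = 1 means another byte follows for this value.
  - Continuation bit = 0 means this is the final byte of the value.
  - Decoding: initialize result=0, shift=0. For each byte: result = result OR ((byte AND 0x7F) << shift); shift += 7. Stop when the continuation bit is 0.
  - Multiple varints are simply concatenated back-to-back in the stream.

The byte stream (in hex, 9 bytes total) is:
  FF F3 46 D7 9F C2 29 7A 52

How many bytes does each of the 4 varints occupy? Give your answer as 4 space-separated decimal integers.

  byte[0]=0xFF cont=1 payload=0x7F=127: acc |= 127<<0 -> acc=127 shift=7
  byte[1]=0xF3 cont=1 payload=0x73=115: acc |= 115<<7 -> acc=14847 shift=14
  byte[2]=0x46 cont=0 payload=0x46=70: acc |= 70<<14 -> acc=1161727 shift=21 [end]
Varint 1: bytes[0:3] = FF F3 46 -> value 1161727 (3 byte(s))
  byte[3]=0xD7 cont=1 payload=0x57=87: acc |= 87<<0 -> acc=87 shift=7
  byte[4]=0x9F cont=1 payload=0x1F=31: acc |= 31<<7 -> acc=4055 shift=14
  byte[5]=0xC2 cont=1 payload=0x42=66: acc |= 66<<14 -> acc=1085399 shift=21
  byte[6]=0x29 cont=0 payload=0x29=41: acc |= 41<<21 -> acc=87068631 shift=28 [end]
Varint 2: bytes[3:7] = D7 9F C2 29 -> value 87068631 (4 byte(s))
  byte[7]=0x7A cont=0 payload=0x7A=122: acc |= 122<<0 -> acc=122 shift=7 [end]
Varint 3: bytes[7:8] = 7A -> value 122 (1 byte(s))
  byte[8]=0x52 cont=0 payload=0x52=82: acc |= 82<<0 -> acc=82 shift=7 [end]
Varint 4: bytes[8:9] = 52 -> value 82 (1 byte(s))

Answer: 3 4 1 1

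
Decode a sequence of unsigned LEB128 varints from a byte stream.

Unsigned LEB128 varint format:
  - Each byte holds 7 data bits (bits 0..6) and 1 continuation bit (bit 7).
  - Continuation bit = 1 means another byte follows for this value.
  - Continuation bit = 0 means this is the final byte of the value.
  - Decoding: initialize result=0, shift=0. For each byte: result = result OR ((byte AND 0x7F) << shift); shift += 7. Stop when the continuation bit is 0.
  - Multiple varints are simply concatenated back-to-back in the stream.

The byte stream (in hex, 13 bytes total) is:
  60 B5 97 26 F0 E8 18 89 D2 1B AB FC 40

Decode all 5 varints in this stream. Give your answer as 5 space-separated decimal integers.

  byte[0]=0x60 cont=0 payload=0x60=96: acc |= 96<<0 -> acc=96 shift=7 [end]
Varint 1: bytes[0:1] = 60 -> value 96 (1 byte(s))
  byte[1]=0xB5 cont=1 payload=0x35=53: acc |= 53<<0 -> acc=53 shift=7
  byte[2]=0x97 cont=1 payload=0x17=23: acc |= 23<<7 -> acc=2997 shift=14
  byte[3]=0x26 cont=0 payload=0x26=38: acc |= 38<<14 -> acc=625589 shift=21 [end]
Varint 2: bytes[1:4] = B5 97 26 -> value 625589 (3 byte(s))
  byte[4]=0xF0 cont=1 payload=0x70=112: acc |= 112<<0 -> acc=112 shift=7
  byte[5]=0xE8 cont=1 payload=0x68=104: acc |= 104<<7 -> acc=13424 shift=14
  byte[6]=0x18 cont=0 payload=0x18=24: acc |= 24<<14 -> acc=406640 shift=21 [end]
Varint 3: bytes[4:7] = F0 E8 18 -> value 406640 (3 byte(s))
  byte[7]=0x89 cont=1 payload=0x09=9: acc |= 9<<0 -> acc=9 shift=7
  byte[8]=0xD2 cont=1 payload=0x52=82: acc |= 82<<7 -> acc=10505 shift=14
  byte[9]=0x1B cont=0 payload=0x1B=27: acc |= 27<<14 -> acc=452873 shift=21 [end]
Varint 4: bytes[7:10] = 89 D2 1B -> value 452873 (3 byte(s))
  byte[10]=0xAB cont=1 payload=0x2B=43: acc |= 43<<0 -> acc=43 shift=7
  byte[11]=0xFC cont=1 payload=0x7C=124: acc |= 124<<7 -> acc=15915 shift=14
  byte[12]=0x40 cont=0 payload=0x40=64: acc |= 64<<14 -> acc=1064491 shift=21 [end]
Varint 5: bytes[10:13] = AB FC 40 -> value 1064491 (3 byte(s))

Answer: 96 625589 406640 452873 1064491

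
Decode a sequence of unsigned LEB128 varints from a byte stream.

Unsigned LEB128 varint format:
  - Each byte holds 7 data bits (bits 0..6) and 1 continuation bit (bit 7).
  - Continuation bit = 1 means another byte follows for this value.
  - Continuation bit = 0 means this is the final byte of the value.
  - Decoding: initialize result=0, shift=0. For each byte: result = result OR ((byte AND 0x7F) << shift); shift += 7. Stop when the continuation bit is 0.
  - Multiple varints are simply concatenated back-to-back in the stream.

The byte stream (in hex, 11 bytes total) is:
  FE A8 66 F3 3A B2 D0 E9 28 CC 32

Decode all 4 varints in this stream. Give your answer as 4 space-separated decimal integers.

  byte[0]=0xFE cont=1 payload=0x7E=126: acc |= 126<<0 -> acc=126 shift=7
  byte[1]=0xA8 cont=1 payload=0x28=40: acc |= 40<<7 -> acc=5246 shift=14
  byte[2]=0x66 cont=0 payload=0x66=102: acc |= 102<<14 -> acc=1676414 shift=21 [end]
Varint 1: bytes[0:3] = FE A8 66 -> value 1676414 (3 byte(s))
  byte[3]=0xF3 cont=1 payload=0x73=115: acc |= 115<<0 -> acc=115 shift=7
  byte[4]=0x3A cont=0 payload=0x3A=58: acc |= 58<<7 -> acc=7539 shift=14 [end]
Varint 2: bytes[3:5] = F3 3A -> value 7539 (2 byte(s))
  byte[5]=0xB2 cont=1 payload=0x32=50: acc |= 50<<0 -> acc=50 shift=7
  byte[6]=0xD0 cont=1 payload=0x50=80: acc |= 80<<7 -> acc=10290 shift=14
  byte[7]=0xE9 cont=1 payload=0x69=105: acc |= 105<<14 -> acc=1730610 shift=21
  byte[8]=0x28 cont=0 payload=0x28=40: acc |= 40<<21 -> acc=85616690 shift=28 [end]
Varint 3: bytes[5:9] = B2 D0 E9 28 -> value 85616690 (4 byte(s))
  byte[9]=0xCC cont=1 payload=0x4C=76: acc |= 76<<0 -> acc=76 shift=7
  byte[10]=0x32 cont=0 payload=0x32=50: acc |= 50<<7 -> acc=6476 shift=14 [end]
Varint 4: bytes[9:11] = CC 32 -> value 6476 (2 byte(s))

Answer: 1676414 7539 85616690 6476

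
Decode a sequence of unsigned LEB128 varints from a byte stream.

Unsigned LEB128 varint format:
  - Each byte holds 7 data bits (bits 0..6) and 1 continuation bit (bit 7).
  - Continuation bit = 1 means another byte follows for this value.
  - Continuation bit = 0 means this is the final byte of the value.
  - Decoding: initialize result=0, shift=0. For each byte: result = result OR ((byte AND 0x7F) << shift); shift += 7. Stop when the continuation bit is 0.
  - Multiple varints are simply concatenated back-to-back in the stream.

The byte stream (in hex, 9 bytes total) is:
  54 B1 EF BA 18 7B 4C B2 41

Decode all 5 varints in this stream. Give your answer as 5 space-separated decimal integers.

Answer: 84 51296177 123 76 8370

Derivation:
  byte[0]=0x54 cont=0 payload=0x54=84: acc |= 84<<0 -> acc=84 shift=7 [end]
Varint 1: bytes[0:1] = 54 -> value 84 (1 byte(s))
  byte[1]=0xB1 cont=1 payload=0x31=49: acc |= 49<<0 -> acc=49 shift=7
  byte[2]=0xEF cont=1 payload=0x6F=111: acc |= 111<<7 -> acc=14257 shift=14
  byte[3]=0xBA cont=1 payload=0x3A=58: acc |= 58<<14 -> acc=964529 shift=21
  byte[4]=0x18 cont=0 payload=0x18=24: acc |= 24<<21 -> acc=51296177 shift=28 [end]
Varint 2: bytes[1:5] = B1 EF BA 18 -> value 51296177 (4 byte(s))
  byte[5]=0x7B cont=0 payload=0x7B=123: acc |= 123<<0 -> acc=123 shift=7 [end]
Varint 3: bytes[5:6] = 7B -> value 123 (1 byte(s))
  byte[6]=0x4C cont=0 payload=0x4C=76: acc |= 76<<0 -> acc=76 shift=7 [end]
Varint 4: bytes[6:7] = 4C -> value 76 (1 byte(s))
  byte[7]=0xB2 cont=1 payload=0x32=50: acc |= 50<<0 -> acc=50 shift=7
  byte[8]=0x41 cont=0 payload=0x41=65: acc |= 65<<7 -> acc=8370 shift=14 [end]
Varint 5: bytes[7:9] = B2 41 -> value 8370 (2 byte(s))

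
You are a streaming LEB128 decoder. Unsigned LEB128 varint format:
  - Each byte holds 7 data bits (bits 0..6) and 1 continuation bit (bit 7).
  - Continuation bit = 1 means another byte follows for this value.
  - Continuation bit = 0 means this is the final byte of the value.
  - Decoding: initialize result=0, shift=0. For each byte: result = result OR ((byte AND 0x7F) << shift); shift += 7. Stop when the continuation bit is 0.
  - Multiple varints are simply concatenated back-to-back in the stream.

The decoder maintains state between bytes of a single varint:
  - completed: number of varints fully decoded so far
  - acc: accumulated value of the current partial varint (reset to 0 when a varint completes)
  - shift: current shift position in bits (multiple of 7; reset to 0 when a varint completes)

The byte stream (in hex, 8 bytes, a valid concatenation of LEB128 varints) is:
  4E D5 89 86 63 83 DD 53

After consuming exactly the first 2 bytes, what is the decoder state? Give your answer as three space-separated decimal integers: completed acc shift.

byte[0]=0x4E cont=0 payload=0x4E: varint #1 complete (value=78); reset -> completed=1 acc=0 shift=0
byte[1]=0xD5 cont=1 payload=0x55: acc |= 85<<0 -> completed=1 acc=85 shift=7

Answer: 1 85 7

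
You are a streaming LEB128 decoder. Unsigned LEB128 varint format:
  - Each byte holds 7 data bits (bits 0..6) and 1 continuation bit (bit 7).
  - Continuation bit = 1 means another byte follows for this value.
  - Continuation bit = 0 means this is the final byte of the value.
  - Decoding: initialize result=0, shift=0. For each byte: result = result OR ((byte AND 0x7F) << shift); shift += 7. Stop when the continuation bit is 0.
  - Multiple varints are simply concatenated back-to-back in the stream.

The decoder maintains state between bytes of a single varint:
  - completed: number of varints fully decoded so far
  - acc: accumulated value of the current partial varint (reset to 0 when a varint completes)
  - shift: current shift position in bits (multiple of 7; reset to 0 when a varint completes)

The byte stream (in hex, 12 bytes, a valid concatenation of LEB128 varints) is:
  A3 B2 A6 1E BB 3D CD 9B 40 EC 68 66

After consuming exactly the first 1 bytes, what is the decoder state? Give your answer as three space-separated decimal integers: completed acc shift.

byte[0]=0xA3 cont=1 payload=0x23: acc |= 35<<0 -> completed=0 acc=35 shift=7

Answer: 0 35 7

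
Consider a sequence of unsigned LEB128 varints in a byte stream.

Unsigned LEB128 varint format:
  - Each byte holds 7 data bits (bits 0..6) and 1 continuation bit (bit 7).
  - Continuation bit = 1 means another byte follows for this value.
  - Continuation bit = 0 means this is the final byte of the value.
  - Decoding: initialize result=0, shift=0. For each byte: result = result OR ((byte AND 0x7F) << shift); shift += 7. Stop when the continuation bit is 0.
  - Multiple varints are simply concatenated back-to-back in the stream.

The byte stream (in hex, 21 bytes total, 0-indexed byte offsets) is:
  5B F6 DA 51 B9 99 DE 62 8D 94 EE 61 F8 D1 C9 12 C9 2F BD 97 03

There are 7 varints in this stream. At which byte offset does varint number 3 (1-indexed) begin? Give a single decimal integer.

Answer: 4

Derivation:
  byte[0]=0x5B cont=0 payload=0x5B=91: acc |= 91<<0 -> acc=91 shift=7 [end]
Varint 1: bytes[0:1] = 5B -> value 91 (1 byte(s))
  byte[1]=0xF6 cont=1 payload=0x76=118: acc |= 118<<0 -> acc=118 shift=7
  byte[2]=0xDA cont=1 payload=0x5A=90: acc |= 90<<7 -> acc=11638 shift=14
  byte[3]=0x51 cont=0 payload=0x51=81: acc |= 81<<14 -> acc=1338742 shift=21 [end]
Varint 2: bytes[1:4] = F6 DA 51 -> value 1338742 (3 byte(s))
  byte[4]=0xB9 cont=1 payload=0x39=57: acc |= 57<<0 -> acc=57 shift=7
  byte[5]=0x99 cont=1 payload=0x19=25: acc |= 25<<7 -> acc=3257 shift=14
  byte[6]=0xDE cont=1 payload=0x5E=94: acc |= 94<<14 -> acc=1543353 shift=21
  byte[7]=0x62 cont=0 payload=0x62=98: acc |= 98<<21 -> acc=207064249 shift=28 [end]
Varint 3: bytes[4:8] = B9 99 DE 62 -> value 207064249 (4 byte(s))
  byte[8]=0x8D cont=1 payload=0x0D=13: acc |= 13<<0 -> acc=13 shift=7
  byte[9]=0x94 cont=1 payload=0x14=20: acc |= 20<<7 -> acc=2573 shift=14
  byte[10]=0xEE cont=1 payload=0x6E=110: acc |= 110<<14 -> acc=1804813 shift=21
  byte[11]=0x61 cont=0 payload=0x61=97: acc |= 97<<21 -> acc=205228557 shift=28 [end]
Varint 4: bytes[8:12] = 8D 94 EE 61 -> value 205228557 (4 byte(s))
  byte[12]=0xF8 cont=1 payload=0x78=120: acc |= 120<<0 -> acc=120 shift=7
  byte[13]=0xD1 cont=1 payload=0x51=81: acc |= 81<<7 -> acc=10488 shift=14
  byte[14]=0xC9 cont=1 payload=0x49=73: acc |= 73<<14 -> acc=1206520 shift=21
  byte[15]=0x12 cont=0 payload=0x12=18: acc |= 18<<21 -> acc=38955256 shift=28 [end]
Varint 5: bytes[12:16] = F8 D1 C9 12 -> value 38955256 (4 byte(s))
  byte[16]=0xC9 cont=1 payload=0x49=73: acc |= 73<<0 -> acc=73 shift=7
  byte[17]=0x2F cont=0 payload=0x2F=47: acc |= 47<<7 -> acc=6089 shift=14 [end]
Varint 6: bytes[16:18] = C9 2F -> value 6089 (2 byte(s))
  byte[18]=0xBD cont=1 payload=0x3D=61: acc |= 61<<0 -> acc=61 shift=7
  byte[19]=0x97 cont=1 payload=0x17=23: acc |= 23<<7 -> acc=3005 shift=14
  byte[20]=0x03 cont=0 payload=0x03=3: acc |= 3<<14 -> acc=52157 shift=21 [end]
Varint 7: bytes[18:21] = BD 97 03 -> value 52157 (3 byte(s))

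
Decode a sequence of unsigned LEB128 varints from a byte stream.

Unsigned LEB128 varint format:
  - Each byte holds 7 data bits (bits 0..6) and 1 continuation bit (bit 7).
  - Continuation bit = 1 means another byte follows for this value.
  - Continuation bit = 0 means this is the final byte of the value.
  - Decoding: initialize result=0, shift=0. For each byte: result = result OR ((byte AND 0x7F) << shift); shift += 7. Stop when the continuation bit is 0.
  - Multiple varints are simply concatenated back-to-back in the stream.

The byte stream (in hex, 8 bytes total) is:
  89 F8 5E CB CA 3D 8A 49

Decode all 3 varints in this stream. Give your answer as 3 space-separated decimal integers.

Answer: 1555465 1008971 9354

Derivation:
  byte[0]=0x89 cont=1 payload=0x09=9: acc |= 9<<0 -> acc=9 shift=7
  byte[1]=0xF8 cont=1 payload=0x78=120: acc |= 120<<7 -> acc=15369 shift=14
  byte[2]=0x5E cont=0 payload=0x5E=94: acc |= 94<<14 -> acc=1555465 shift=21 [end]
Varint 1: bytes[0:3] = 89 F8 5E -> value 1555465 (3 byte(s))
  byte[3]=0xCB cont=1 payload=0x4B=75: acc |= 75<<0 -> acc=75 shift=7
  byte[4]=0xCA cont=1 payload=0x4A=74: acc |= 74<<7 -> acc=9547 shift=14
  byte[5]=0x3D cont=0 payload=0x3D=61: acc |= 61<<14 -> acc=1008971 shift=21 [end]
Varint 2: bytes[3:6] = CB CA 3D -> value 1008971 (3 byte(s))
  byte[6]=0x8A cont=1 payload=0x0A=10: acc |= 10<<0 -> acc=10 shift=7
  byte[7]=0x49 cont=0 payload=0x49=73: acc |= 73<<7 -> acc=9354 shift=14 [end]
Varint 3: bytes[6:8] = 8A 49 -> value 9354 (2 byte(s))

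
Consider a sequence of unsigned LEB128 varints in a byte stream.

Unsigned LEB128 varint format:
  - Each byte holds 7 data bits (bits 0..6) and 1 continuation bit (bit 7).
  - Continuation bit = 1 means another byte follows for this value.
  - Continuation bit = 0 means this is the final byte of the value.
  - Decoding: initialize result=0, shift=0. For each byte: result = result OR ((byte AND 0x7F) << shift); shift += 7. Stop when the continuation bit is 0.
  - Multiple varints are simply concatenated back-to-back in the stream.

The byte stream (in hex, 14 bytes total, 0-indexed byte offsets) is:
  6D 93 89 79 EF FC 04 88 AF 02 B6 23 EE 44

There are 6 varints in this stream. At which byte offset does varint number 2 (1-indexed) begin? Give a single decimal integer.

Answer: 1

Derivation:
  byte[0]=0x6D cont=0 payload=0x6D=109: acc |= 109<<0 -> acc=109 shift=7 [end]
Varint 1: bytes[0:1] = 6D -> value 109 (1 byte(s))
  byte[1]=0x93 cont=1 payload=0x13=19: acc |= 19<<0 -> acc=19 shift=7
  byte[2]=0x89 cont=1 payload=0x09=9: acc |= 9<<7 -> acc=1171 shift=14
  byte[3]=0x79 cont=0 payload=0x79=121: acc |= 121<<14 -> acc=1983635 shift=21 [end]
Varint 2: bytes[1:4] = 93 89 79 -> value 1983635 (3 byte(s))
  byte[4]=0xEF cont=1 payload=0x6F=111: acc |= 111<<0 -> acc=111 shift=7
  byte[5]=0xFC cont=1 payload=0x7C=124: acc |= 124<<7 -> acc=15983 shift=14
  byte[6]=0x04 cont=0 payload=0x04=4: acc |= 4<<14 -> acc=81519 shift=21 [end]
Varint 3: bytes[4:7] = EF FC 04 -> value 81519 (3 byte(s))
  byte[7]=0x88 cont=1 payload=0x08=8: acc |= 8<<0 -> acc=8 shift=7
  byte[8]=0xAF cont=1 payload=0x2F=47: acc |= 47<<7 -> acc=6024 shift=14
  byte[9]=0x02 cont=0 payload=0x02=2: acc |= 2<<14 -> acc=38792 shift=21 [end]
Varint 4: bytes[7:10] = 88 AF 02 -> value 38792 (3 byte(s))
  byte[10]=0xB6 cont=1 payload=0x36=54: acc |= 54<<0 -> acc=54 shift=7
  byte[11]=0x23 cont=0 payload=0x23=35: acc |= 35<<7 -> acc=4534 shift=14 [end]
Varint 5: bytes[10:12] = B6 23 -> value 4534 (2 byte(s))
  byte[12]=0xEE cont=1 payload=0x6E=110: acc |= 110<<0 -> acc=110 shift=7
  byte[13]=0x44 cont=0 payload=0x44=68: acc |= 68<<7 -> acc=8814 shift=14 [end]
Varint 6: bytes[12:14] = EE 44 -> value 8814 (2 byte(s))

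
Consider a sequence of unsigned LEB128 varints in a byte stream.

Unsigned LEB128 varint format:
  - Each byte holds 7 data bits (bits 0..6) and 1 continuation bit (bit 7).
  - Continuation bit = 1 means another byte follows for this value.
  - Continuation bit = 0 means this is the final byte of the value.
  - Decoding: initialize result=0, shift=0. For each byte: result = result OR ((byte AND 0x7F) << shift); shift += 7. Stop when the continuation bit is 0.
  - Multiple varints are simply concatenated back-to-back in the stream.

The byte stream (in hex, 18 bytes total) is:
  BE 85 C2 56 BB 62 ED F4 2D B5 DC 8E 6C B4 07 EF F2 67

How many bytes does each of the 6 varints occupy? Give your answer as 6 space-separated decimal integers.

Answer: 4 2 3 4 2 3

Derivation:
  byte[0]=0xBE cont=1 payload=0x3E=62: acc |= 62<<0 -> acc=62 shift=7
  byte[1]=0x85 cont=1 payload=0x05=5: acc |= 5<<7 -> acc=702 shift=14
  byte[2]=0xC2 cont=1 payload=0x42=66: acc |= 66<<14 -> acc=1082046 shift=21
  byte[3]=0x56 cont=0 payload=0x56=86: acc |= 86<<21 -> acc=181437118 shift=28 [end]
Varint 1: bytes[0:4] = BE 85 C2 56 -> value 181437118 (4 byte(s))
  byte[4]=0xBB cont=1 payload=0x3B=59: acc |= 59<<0 -> acc=59 shift=7
  byte[5]=0x62 cont=0 payload=0x62=98: acc |= 98<<7 -> acc=12603 shift=14 [end]
Varint 2: bytes[4:6] = BB 62 -> value 12603 (2 byte(s))
  byte[6]=0xED cont=1 payload=0x6D=109: acc |= 109<<0 -> acc=109 shift=7
  byte[7]=0xF4 cont=1 payload=0x74=116: acc |= 116<<7 -> acc=14957 shift=14
  byte[8]=0x2D cont=0 payload=0x2D=45: acc |= 45<<14 -> acc=752237 shift=21 [end]
Varint 3: bytes[6:9] = ED F4 2D -> value 752237 (3 byte(s))
  byte[9]=0xB5 cont=1 payload=0x35=53: acc |= 53<<0 -> acc=53 shift=7
  byte[10]=0xDC cont=1 payload=0x5C=92: acc |= 92<<7 -> acc=11829 shift=14
  byte[11]=0x8E cont=1 payload=0x0E=14: acc |= 14<<14 -> acc=241205 shift=21
  byte[12]=0x6C cont=0 payload=0x6C=108: acc |= 108<<21 -> acc=226733621 shift=28 [end]
Varint 4: bytes[9:13] = B5 DC 8E 6C -> value 226733621 (4 byte(s))
  byte[13]=0xB4 cont=1 payload=0x34=52: acc |= 52<<0 -> acc=52 shift=7
  byte[14]=0x07 cont=0 payload=0x07=7: acc |= 7<<7 -> acc=948 shift=14 [end]
Varint 5: bytes[13:15] = B4 07 -> value 948 (2 byte(s))
  byte[15]=0xEF cont=1 payload=0x6F=111: acc |= 111<<0 -> acc=111 shift=7
  byte[16]=0xF2 cont=1 payload=0x72=114: acc |= 114<<7 -> acc=14703 shift=14
  byte[17]=0x67 cont=0 payload=0x67=103: acc |= 103<<14 -> acc=1702255 shift=21 [end]
Varint 6: bytes[15:18] = EF F2 67 -> value 1702255 (3 byte(s))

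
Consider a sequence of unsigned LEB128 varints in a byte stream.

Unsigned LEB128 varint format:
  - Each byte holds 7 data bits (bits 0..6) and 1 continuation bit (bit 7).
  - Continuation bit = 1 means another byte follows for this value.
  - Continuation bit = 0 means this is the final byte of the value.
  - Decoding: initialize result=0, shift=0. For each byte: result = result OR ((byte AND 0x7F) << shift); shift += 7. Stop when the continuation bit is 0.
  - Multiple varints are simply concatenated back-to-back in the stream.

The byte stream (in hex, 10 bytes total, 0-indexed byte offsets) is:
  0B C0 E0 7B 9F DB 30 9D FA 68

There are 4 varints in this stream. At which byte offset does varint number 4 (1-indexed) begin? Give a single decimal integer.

Answer: 7

Derivation:
  byte[0]=0x0B cont=0 payload=0x0B=11: acc |= 11<<0 -> acc=11 shift=7 [end]
Varint 1: bytes[0:1] = 0B -> value 11 (1 byte(s))
  byte[1]=0xC0 cont=1 payload=0x40=64: acc |= 64<<0 -> acc=64 shift=7
  byte[2]=0xE0 cont=1 payload=0x60=96: acc |= 96<<7 -> acc=12352 shift=14
  byte[3]=0x7B cont=0 payload=0x7B=123: acc |= 123<<14 -> acc=2027584 shift=21 [end]
Varint 2: bytes[1:4] = C0 E0 7B -> value 2027584 (3 byte(s))
  byte[4]=0x9F cont=1 payload=0x1F=31: acc |= 31<<0 -> acc=31 shift=7
  byte[5]=0xDB cont=1 payload=0x5B=91: acc |= 91<<7 -> acc=11679 shift=14
  byte[6]=0x30 cont=0 payload=0x30=48: acc |= 48<<14 -> acc=798111 shift=21 [end]
Varint 3: bytes[4:7] = 9F DB 30 -> value 798111 (3 byte(s))
  byte[7]=0x9D cont=1 payload=0x1D=29: acc |= 29<<0 -> acc=29 shift=7
  byte[8]=0xFA cont=1 payload=0x7A=122: acc |= 122<<7 -> acc=15645 shift=14
  byte[9]=0x68 cont=0 payload=0x68=104: acc |= 104<<14 -> acc=1719581 shift=21 [end]
Varint 4: bytes[7:10] = 9D FA 68 -> value 1719581 (3 byte(s))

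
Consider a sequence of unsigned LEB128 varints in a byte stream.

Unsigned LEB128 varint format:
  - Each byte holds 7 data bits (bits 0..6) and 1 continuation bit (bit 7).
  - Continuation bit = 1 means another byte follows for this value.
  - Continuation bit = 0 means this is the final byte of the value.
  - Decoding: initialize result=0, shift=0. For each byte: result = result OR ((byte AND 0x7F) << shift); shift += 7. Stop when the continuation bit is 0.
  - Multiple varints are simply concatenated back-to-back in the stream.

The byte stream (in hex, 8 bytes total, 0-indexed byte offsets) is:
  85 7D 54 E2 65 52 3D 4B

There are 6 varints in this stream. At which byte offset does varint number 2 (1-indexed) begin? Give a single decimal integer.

  byte[0]=0x85 cont=1 payload=0x05=5: acc |= 5<<0 -> acc=5 shift=7
  byte[1]=0x7D cont=0 payload=0x7D=125: acc |= 125<<7 -> acc=16005 shift=14 [end]
Varint 1: bytes[0:2] = 85 7D -> value 16005 (2 byte(s))
  byte[2]=0x54 cont=0 payload=0x54=84: acc |= 84<<0 -> acc=84 shift=7 [end]
Varint 2: bytes[2:3] = 54 -> value 84 (1 byte(s))
  byte[3]=0xE2 cont=1 payload=0x62=98: acc |= 98<<0 -> acc=98 shift=7
  byte[4]=0x65 cont=0 payload=0x65=101: acc |= 101<<7 -> acc=13026 shift=14 [end]
Varint 3: bytes[3:5] = E2 65 -> value 13026 (2 byte(s))
  byte[5]=0x52 cont=0 payload=0x52=82: acc |= 82<<0 -> acc=82 shift=7 [end]
Varint 4: bytes[5:6] = 52 -> value 82 (1 byte(s))
  byte[6]=0x3D cont=0 payload=0x3D=61: acc |= 61<<0 -> acc=61 shift=7 [end]
Varint 5: bytes[6:7] = 3D -> value 61 (1 byte(s))
  byte[7]=0x4B cont=0 payload=0x4B=75: acc |= 75<<0 -> acc=75 shift=7 [end]
Varint 6: bytes[7:8] = 4B -> value 75 (1 byte(s))

Answer: 2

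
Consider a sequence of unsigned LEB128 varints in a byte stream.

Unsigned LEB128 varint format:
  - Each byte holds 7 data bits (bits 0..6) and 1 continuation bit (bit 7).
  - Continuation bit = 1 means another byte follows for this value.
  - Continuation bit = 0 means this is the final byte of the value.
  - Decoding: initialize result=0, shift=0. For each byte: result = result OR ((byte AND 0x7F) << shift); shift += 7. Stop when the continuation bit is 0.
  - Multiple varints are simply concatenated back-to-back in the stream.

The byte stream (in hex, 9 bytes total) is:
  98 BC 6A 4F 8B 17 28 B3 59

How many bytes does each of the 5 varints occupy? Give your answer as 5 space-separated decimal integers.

  byte[0]=0x98 cont=1 payload=0x18=24: acc |= 24<<0 -> acc=24 shift=7
  byte[1]=0xBC cont=1 payload=0x3C=60: acc |= 60<<7 -> acc=7704 shift=14
  byte[2]=0x6A cont=0 payload=0x6A=106: acc |= 106<<14 -> acc=1744408 shift=21 [end]
Varint 1: bytes[0:3] = 98 BC 6A -> value 1744408 (3 byte(s))
  byte[3]=0x4F cont=0 payload=0x4F=79: acc |= 79<<0 -> acc=79 shift=7 [end]
Varint 2: bytes[3:4] = 4F -> value 79 (1 byte(s))
  byte[4]=0x8B cont=1 payload=0x0B=11: acc |= 11<<0 -> acc=11 shift=7
  byte[5]=0x17 cont=0 payload=0x17=23: acc |= 23<<7 -> acc=2955 shift=14 [end]
Varint 3: bytes[4:6] = 8B 17 -> value 2955 (2 byte(s))
  byte[6]=0x28 cont=0 payload=0x28=40: acc |= 40<<0 -> acc=40 shift=7 [end]
Varint 4: bytes[6:7] = 28 -> value 40 (1 byte(s))
  byte[7]=0xB3 cont=1 payload=0x33=51: acc |= 51<<0 -> acc=51 shift=7
  byte[8]=0x59 cont=0 payload=0x59=89: acc |= 89<<7 -> acc=11443 shift=14 [end]
Varint 5: bytes[7:9] = B3 59 -> value 11443 (2 byte(s))

Answer: 3 1 2 1 2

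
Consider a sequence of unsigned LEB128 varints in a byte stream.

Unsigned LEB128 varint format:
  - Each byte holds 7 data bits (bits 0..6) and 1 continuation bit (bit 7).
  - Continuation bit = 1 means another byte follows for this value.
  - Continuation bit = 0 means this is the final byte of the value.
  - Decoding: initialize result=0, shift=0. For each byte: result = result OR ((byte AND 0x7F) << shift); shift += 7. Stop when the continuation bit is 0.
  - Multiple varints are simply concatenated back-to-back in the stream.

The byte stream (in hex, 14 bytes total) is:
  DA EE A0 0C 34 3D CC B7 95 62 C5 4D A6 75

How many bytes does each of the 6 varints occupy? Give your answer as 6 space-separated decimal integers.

  byte[0]=0xDA cont=1 payload=0x5A=90: acc |= 90<<0 -> acc=90 shift=7
  byte[1]=0xEE cont=1 payload=0x6E=110: acc |= 110<<7 -> acc=14170 shift=14
  byte[2]=0xA0 cont=1 payload=0x20=32: acc |= 32<<14 -> acc=538458 shift=21
  byte[3]=0x0C cont=0 payload=0x0C=12: acc |= 12<<21 -> acc=25704282 shift=28 [end]
Varint 1: bytes[0:4] = DA EE A0 0C -> value 25704282 (4 byte(s))
  byte[4]=0x34 cont=0 payload=0x34=52: acc |= 52<<0 -> acc=52 shift=7 [end]
Varint 2: bytes[4:5] = 34 -> value 52 (1 byte(s))
  byte[5]=0x3D cont=0 payload=0x3D=61: acc |= 61<<0 -> acc=61 shift=7 [end]
Varint 3: bytes[5:6] = 3D -> value 61 (1 byte(s))
  byte[6]=0xCC cont=1 payload=0x4C=76: acc |= 76<<0 -> acc=76 shift=7
  byte[7]=0xB7 cont=1 payload=0x37=55: acc |= 55<<7 -> acc=7116 shift=14
  byte[8]=0x95 cont=1 payload=0x15=21: acc |= 21<<14 -> acc=351180 shift=21
  byte[9]=0x62 cont=0 payload=0x62=98: acc |= 98<<21 -> acc=205872076 shift=28 [end]
Varint 4: bytes[6:10] = CC B7 95 62 -> value 205872076 (4 byte(s))
  byte[10]=0xC5 cont=1 payload=0x45=69: acc |= 69<<0 -> acc=69 shift=7
  byte[11]=0x4D cont=0 payload=0x4D=77: acc |= 77<<7 -> acc=9925 shift=14 [end]
Varint 5: bytes[10:12] = C5 4D -> value 9925 (2 byte(s))
  byte[12]=0xA6 cont=1 payload=0x26=38: acc |= 38<<0 -> acc=38 shift=7
  byte[13]=0x75 cont=0 payload=0x75=117: acc |= 117<<7 -> acc=15014 shift=14 [end]
Varint 6: bytes[12:14] = A6 75 -> value 15014 (2 byte(s))

Answer: 4 1 1 4 2 2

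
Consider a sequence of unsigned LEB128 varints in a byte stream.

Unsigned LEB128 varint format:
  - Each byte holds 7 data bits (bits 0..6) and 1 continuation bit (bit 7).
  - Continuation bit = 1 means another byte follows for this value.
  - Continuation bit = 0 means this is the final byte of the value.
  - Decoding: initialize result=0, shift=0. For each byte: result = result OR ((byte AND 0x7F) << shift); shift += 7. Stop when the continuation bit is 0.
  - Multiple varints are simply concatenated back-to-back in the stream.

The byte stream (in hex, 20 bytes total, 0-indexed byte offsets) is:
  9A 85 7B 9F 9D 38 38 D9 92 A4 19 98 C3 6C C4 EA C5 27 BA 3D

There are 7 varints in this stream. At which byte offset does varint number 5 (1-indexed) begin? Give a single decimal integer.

  byte[0]=0x9A cont=1 payload=0x1A=26: acc |= 26<<0 -> acc=26 shift=7
  byte[1]=0x85 cont=1 payload=0x05=5: acc |= 5<<7 -> acc=666 shift=14
  byte[2]=0x7B cont=0 payload=0x7B=123: acc |= 123<<14 -> acc=2015898 shift=21 [end]
Varint 1: bytes[0:3] = 9A 85 7B -> value 2015898 (3 byte(s))
  byte[3]=0x9F cont=1 payload=0x1F=31: acc |= 31<<0 -> acc=31 shift=7
  byte[4]=0x9D cont=1 payload=0x1D=29: acc |= 29<<7 -> acc=3743 shift=14
  byte[5]=0x38 cont=0 payload=0x38=56: acc |= 56<<14 -> acc=921247 shift=21 [end]
Varint 2: bytes[3:6] = 9F 9D 38 -> value 921247 (3 byte(s))
  byte[6]=0x38 cont=0 payload=0x38=56: acc |= 56<<0 -> acc=56 shift=7 [end]
Varint 3: bytes[6:7] = 38 -> value 56 (1 byte(s))
  byte[7]=0xD9 cont=1 payload=0x59=89: acc |= 89<<0 -> acc=89 shift=7
  byte[8]=0x92 cont=1 payload=0x12=18: acc |= 18<<7 -> acc=2393 shift=14
  byte[9]=0xA4 cont=1 payload=0x24=36: acc |= 36<<14 -> acc=592217 shift=21
  byte[10]=0x19 cont=0 payload=0x19=25: acc |= 25<<21 -> acc=53021017 shift=28 [end]
Varint 4: bytes[7:11] = D9 92 A4 19 -> value 53021017 (4 byte(s))
  byte[11]=0x98 cont=1 payload=0x18=24: acc |= 24<<0 -> acc=24 shift=7
  byte[12]=0xC3 cont=1 payload=0x43=67: acc |= 67<<7 -> acc=8600 shift=14
  byte[13]=0x6C cont=0 payload=0x6C=108: acc |= 108<<14 -> acc=1778072 shift=21 [end]
Varint 5: bytes[11:14] = 98 C3 6C -> value 1778072 (3 byte(s))
  byte[14]=0xC4 cont=1 payload=0x44=68: acc |= 68<<0 -> acc=68 shift=7
  byte[15]=0xEA cont=1 payload=0x6A=106: acc |= 106<<7 -> acc=13636 shift=14
  byte[16]=0xC5 cont=1 payload=0x45=69: acc |= 69<<14 -> acc=1144132 shift=21
  byte[17]=0x27 cont=0 payload=0x27=39: acc |= 39<<21 -> acc=82933060 shift=28 [end]
Varint 6: bytes[14:18] = C4 EA C5 27 -> value 82933060 (4 byte(s))
  byte[18]=0xBA cont=1 payload=0x3A=58: acc |= 58<<0 -> acc=58 shift=7
  byte[19]=0x3D cont=0 payload=0x3D=61: acc |= 61<<7 -> acc=7866 shift=14 [end]
Varint 7: bytes[18:20] = BA 3D -> value 7866 (2 byte(s))

Answer: 11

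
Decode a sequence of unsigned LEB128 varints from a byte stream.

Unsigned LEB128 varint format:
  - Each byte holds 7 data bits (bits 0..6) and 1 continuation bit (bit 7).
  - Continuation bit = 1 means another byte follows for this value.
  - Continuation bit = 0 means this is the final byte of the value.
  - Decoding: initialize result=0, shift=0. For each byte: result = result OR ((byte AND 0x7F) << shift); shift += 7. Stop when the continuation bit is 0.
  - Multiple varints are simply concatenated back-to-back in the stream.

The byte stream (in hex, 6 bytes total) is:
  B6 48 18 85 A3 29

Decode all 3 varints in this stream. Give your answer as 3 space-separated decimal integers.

Answer: 9270 24 676229

Derivation:
  byte[0]=0xB6 cont=1 payload=0x36=54: acc |= 54<<0 -> acc=54 shift=7
  byte[1]=0x48 cont=0 payload=0x48=72: acc |= 72<<7 -> acc=9270 shift=14 [end]
Varint 1: bytes[0:2] = B6 48 -> value 9270 (2 byte(s))
  byte[2]=0x18 cont=0 payload=0x18=24: acc |= 24<<0 -> acc=24 shift=7 [end]
Varint 2: bytes[2:3] = 18 -> value 24 (1 byte(s))
  byte[3]=0x85 cont=1 payload=0x05=5: acc |= 5<<0 -> acc=5 shift=7
  byte[4]=0xA3 cont=1 payload=0x23=35: acc |= 35<<7 -> acc=4485 shift=14
  byte[5]=0x29 cont=0 payload=0x29=41: acc |= 41<<14 -> acc=676229 shift=21 [end]
Varint 3: bytes[3:6] = 85 A3 29 -> value 676229 (3 byte(s))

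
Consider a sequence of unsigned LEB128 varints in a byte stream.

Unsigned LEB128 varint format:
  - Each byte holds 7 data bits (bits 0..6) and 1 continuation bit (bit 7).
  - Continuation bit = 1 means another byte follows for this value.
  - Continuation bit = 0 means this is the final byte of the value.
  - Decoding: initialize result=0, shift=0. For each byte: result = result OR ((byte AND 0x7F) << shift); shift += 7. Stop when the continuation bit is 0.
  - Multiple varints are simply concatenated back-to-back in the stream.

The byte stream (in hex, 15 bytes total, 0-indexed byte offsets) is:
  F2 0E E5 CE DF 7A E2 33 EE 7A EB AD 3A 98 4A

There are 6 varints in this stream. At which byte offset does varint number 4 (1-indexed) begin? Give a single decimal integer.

Answer: 8

Derivation:
  byte[0]=0xF2 cont=1 payload=0x72=114: acc |= 114<<0 -> acc=114 shift=7
  byte[1]=0x0E cont=0 payload=0x0E=14: acc |= 14<<7 -> acc=1906 shift=14 [end]
Varint 1: bytes[0:2] = F2 0E -> value 1906 (2 byte(s))
  byte[2]=0xE5 cont=1 payload=0x65=101: acc |= 101<<0 -> acc=101 shift=7
  byte[3]=0xCE cont=1 payload=0x4E=78: acc |= 78<<7 -> acc=10085 shift=14
  byte[4]=0xDF cont=1 payload=0x5F=95: acc |= 95<<14 -> acc=1566565 shift=21
  byte[5]=0x7A cont=0 payload=0x7A=122: acc |= 122<<21 -> acc=257419109 shift=28 [end]
Varint 2: bytes[2:6] = E5 CE DF 7A -> value 257419109 (4 byte(s))
  byte[6]=0xE2 cont=1 payload=0x62=98: acc |= 98<<0 -> acc=98 shift=7
  byte[7]=0x33 cont=0 payload=0x33=51: acc |= 51<<7 -> acc=6626 shift=14 [end]
Varint 3: bytes[6:8] = E2 33 -> value 6626 (2 byte(s))
  byte[8]=0xEE cont=1 payload=0x6E=110: acc |= 110<<0 -> acc=110 shift=7
  byte[9]=0x7A cont=0 payload=0x7A=122: acc |= 122<<7 -> acc=15726 shift=14 [end]
Varint 4: bytes[8:10] = EE 7A -> value 15726 (2 byte(s))
  byte[10]=0xEB cont=1 payload=0x6B=107: acc |= 107<<0 -> acc=107 shift=7
  byte[11]=0xAD cont=1 payload=0x2D=45: acc |= 45<<7 -> acc=5867 shift=14
  byte[12]=0x3A cont=0 payload=0x3A=58: acc |= 58<<14 -> acc=956139 shift=21 [end]
Varint 5: bytes[10:13] = EB AD 3A -> value 956139 (3 byte(s))
  byte[13]=0x98 cont=1 payload=0x18=24: acc |= 24<<0 -> acc=24 shift=7
  byte[14]=0x4A cont=0 payload=0x4A=74: acc |= 74<<7 -> acc=9496 shift=14 [end]
Varint 6: bytes[13:15] = 98 4A -> value 9496 (2 byte(s))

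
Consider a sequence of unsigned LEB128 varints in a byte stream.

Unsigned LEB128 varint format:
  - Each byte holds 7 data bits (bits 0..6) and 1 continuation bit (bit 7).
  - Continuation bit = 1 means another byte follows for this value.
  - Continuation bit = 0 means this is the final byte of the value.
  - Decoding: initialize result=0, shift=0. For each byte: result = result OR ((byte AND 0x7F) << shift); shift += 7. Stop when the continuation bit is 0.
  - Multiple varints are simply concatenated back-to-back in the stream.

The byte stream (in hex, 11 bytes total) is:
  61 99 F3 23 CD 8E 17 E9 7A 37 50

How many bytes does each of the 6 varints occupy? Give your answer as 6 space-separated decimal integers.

  byte[0]=0x61 cont=0 payload=0x61=97: acc |= 97<<0 -> acc=97 shift=7 [end]
Varint 1: bytes[0:1] = 61 -> value 97 (1 byte(s))
  byte[1]=0x99 cont=1 payload=0x19=25: acc |= 25<<0 -> acc=25 shift=7
  byte[2]=0xF3 cont=1 payload=0x73=115: acc |= 115<<7 -> acc=14745 shift=14
  byte[3]=0x23 cont=0 payload=0x23=35: acc |= 35<<14 -> acc=588185 shift=21 [end]
Varint 2: bytes[1:4] = 99 F3 23 -> value 588185 (3 byte(s))
  byte[4]=0xCD cont=1 payload=0x4D=77: acc |= 77<<0 -> acc=77 shift=7
  byte[5]=0x8E cont=1 payload=0x0E=14: acc |= 14<<7 -> acc=1869 shift=14
  byte[6]=0x17 cont=0 payload=0x17=23: acc |= 23<<14 -> acc=378701 shift=21 [end]
Varint 3: bytes[4:7] = CD 8E 17 -> value 378701 (3 byte(s))
  byte[7]=0xE9 cont=1 payload=0x69=105: acc |= 105<<0 -> acc=105 shift=7
  byte[8]=0x7A cont=0 payload=0x7A=122: acc |= 122<<7 -> acc=15721 shift=14 [end]
Varint 4: bytes[7:9] = E9 7A -> value 15721 (2 byte(s))
  byte[9]=0x37 cont=0 payload=0x37=55: acc |= 55<<0 -> acc=55 shift=7 [end]
Varint 5: bytes[9:10] = 37 -> value 55 (1 byte(s))
  byte[10]=0x50 cont=0 payload=0x50=80: acc |= 80<<0 -> acc=80 shift=7 [end]
Varint 6: bytes[10:11] = 50 -> value 80 (1 byte(s))

Answer: 1 3 3 2 1 1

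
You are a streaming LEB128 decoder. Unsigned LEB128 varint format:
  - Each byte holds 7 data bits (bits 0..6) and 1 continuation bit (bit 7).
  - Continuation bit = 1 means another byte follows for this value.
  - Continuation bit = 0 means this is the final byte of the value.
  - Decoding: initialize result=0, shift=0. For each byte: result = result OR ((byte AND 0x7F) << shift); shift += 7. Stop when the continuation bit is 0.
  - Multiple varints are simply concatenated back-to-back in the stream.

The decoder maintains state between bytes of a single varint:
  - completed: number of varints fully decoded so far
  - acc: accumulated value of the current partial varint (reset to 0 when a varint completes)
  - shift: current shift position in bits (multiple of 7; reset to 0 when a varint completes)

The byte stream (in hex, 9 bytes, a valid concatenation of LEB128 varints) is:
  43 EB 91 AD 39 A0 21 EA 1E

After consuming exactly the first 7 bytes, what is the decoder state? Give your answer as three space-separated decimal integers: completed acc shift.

byte[0]=0x43 cont=0 payload=0x43: varint #1 complete (value=67); reset -> completed=1 acc=0 shift=0
byte[1]=0xEB cont=1 payload=0x6B: acc |= 107<<0 -> completed=1 acc=107 shift=7
byte[2]=0x91 cont=1 payload=0x11: acc |= 17<<7 -> completed=1 acc=2283 shift=14
byte[3]=0xAD cont=1 payload=0x2D: acc |= 45<<14 -> completed=1 acc=739563 shift=21
byte[4]=0x39 cont=0 payload=0x39: varint #2 complete (value=120277227); reset -> completed=2 acc=0 shift=0
byte[5]=0xA0 cont=1 payload=0x20: acc |= 32<<0 -> completed=2 acc=32 shift=7
byte[6]=0x21 cont=0 payload=0x21: varint #3 complete (value=4256); reset -> completed=3 acc=0 shift=0

Answer: 3 0 0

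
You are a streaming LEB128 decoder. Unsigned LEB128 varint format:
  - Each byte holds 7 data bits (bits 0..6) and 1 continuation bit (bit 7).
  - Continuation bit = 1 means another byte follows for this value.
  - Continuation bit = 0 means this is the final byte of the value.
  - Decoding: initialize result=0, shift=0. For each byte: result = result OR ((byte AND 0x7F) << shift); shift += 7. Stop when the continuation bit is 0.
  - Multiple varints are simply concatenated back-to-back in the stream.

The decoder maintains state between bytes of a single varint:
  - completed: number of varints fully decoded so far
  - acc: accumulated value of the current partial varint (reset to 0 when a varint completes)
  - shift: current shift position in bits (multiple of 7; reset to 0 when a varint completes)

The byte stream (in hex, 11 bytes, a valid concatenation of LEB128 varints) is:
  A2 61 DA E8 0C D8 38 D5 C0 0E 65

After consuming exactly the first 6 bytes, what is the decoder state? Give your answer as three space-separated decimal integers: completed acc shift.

byte[0]=0xA2 cont=1 payload=0x22: acc |= 34<<0 -> completed=0 acc=34 shift=7
byte[1]=0x61 cont=0 payload=0x61: varint #1 complete (value=12450); reset -> completed=1 acc=0 shift=0
byte[2]=0xDA cont=1 payload=0x5A: acc |= 90<<0 -> completed=1 acc=90 shift=7
byte[3]=0xE8 cont=1 payload=0x68: acc |= 104<<7 -> completed=1 acc=13402 shift=14
byte[4]=0x0C cont=0 payload=0x0C: varint #2 complete (value=210010); reset -> completed=2 acc=0 shift=0
byte[5]=0xD8 cont=1 payload=0x58: acc |= 88<<0 -> completed=2 acc=88 shift=7

Answer: 2 88 7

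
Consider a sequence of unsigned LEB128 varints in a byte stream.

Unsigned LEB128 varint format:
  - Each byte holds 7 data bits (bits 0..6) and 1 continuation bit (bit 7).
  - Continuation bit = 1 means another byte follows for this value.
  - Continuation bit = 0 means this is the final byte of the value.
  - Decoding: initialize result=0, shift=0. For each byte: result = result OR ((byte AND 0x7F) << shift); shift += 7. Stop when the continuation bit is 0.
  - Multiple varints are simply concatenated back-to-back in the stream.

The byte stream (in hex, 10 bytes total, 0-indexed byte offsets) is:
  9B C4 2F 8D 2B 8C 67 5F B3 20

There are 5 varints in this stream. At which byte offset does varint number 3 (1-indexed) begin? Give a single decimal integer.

Answer: 5

Derivation:
  byte[0]=0x9B cont=1 payload=0x1B=27: acc |= 27<<0 -> acc=27 shift=7
  byte[1]=0xC4 cont=1 payload=0x44=68: acc |= 68<<7 -> acc=8731 shift=14
  byte[2]=0x2F cont=0 payload=0x2F=47: acc |= 47<<14 -> acc=778779 shift=21 [end]
Varint 1: bytes[0:3] = 9B C4 2F -> value 778779 (3 byte(s))
  byte[3]=0x8D cont=1 payload=0x0D=13: acc |= 13<<0 -> acc=13 shift=7
  byte[4]=0x2B cont=0 payload=0x2B=43: acc |= 43<<7 -> acc=5517 shift=14 [end]
Varint 2: bytes[3:5] = 8D 2B -> value 5517 (2 byte(s))
  byte[5]=0x8C cont=1 payload=0x0C=12: acc |= 12<<0 -> acc=12 shift=7
  byte[6]=0x67 cont=0 payload=0x67=103: acc |= 103<<7 -> acc=13196 shift=14 [end]
Varint 3: bytes[5:7] = 8C 67 -> value 13196 (2 byte(s))
  byte[7]=0x5F cont=0 payload=0x5F=95: acc |= 95<<0 -> acc=95 shift=7 [end]
Varint 4: bytes[7:8] = 5F -> value 95 (1 byte(s))
  byte[8]=0xB3 cont=1 payload=0x33=51: acc |= 51<<0 -> acc=51 shift=7
  byte[9]=0x20 cont=0 payload=0x20=32: acc |= 32<<7 -> acc=4147 shift=14 [end]
Varint 5: bytes[8:10] = B3 20 -> value 4147 (2 byte(s))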